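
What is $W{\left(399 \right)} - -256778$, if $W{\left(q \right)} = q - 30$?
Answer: $257147$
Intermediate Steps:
$W{\left(q \right)} = -30 + q$ ($W{\left(q \right)} = q - 30 = -30 + q$)
$W{\left(399 \right)} - -256778 = \left(-30 + 399\right) - -256778 = 369 + 256778 = 257147$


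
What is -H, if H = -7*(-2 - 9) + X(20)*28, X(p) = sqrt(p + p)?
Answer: -77 - 56*sqrt(10) ≈ -254.09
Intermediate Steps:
X(p) = sqrt(2)*sqrt(p) (X(p) = sqrt(2*p) = sqrt(2)*sqrt(p))
H = 77 + 56*sqrt(10) (H = -7*(-2 - 9) + (sqrt(2)*sqrt(20))*28 = -7*(-11) + (sqrt(2)*(2*sqrt(5)))*28 = 77 + (2*sqrt(10))*28 = 77 + 56*sqrt(10) ≈ 254.09)
-H = -(77 + 56*sqrt(10)) = -77 - 56*sqrt(10)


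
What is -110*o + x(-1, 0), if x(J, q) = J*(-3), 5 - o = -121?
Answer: -13857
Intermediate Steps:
o = 126 (o = 5 - 1*(-121) = 5 + 121 = 126)
x(J, q) = -3*J
-110*o + x(-1, 0) = -110*126 - 3*(-1) = -13860 + 3 = -13857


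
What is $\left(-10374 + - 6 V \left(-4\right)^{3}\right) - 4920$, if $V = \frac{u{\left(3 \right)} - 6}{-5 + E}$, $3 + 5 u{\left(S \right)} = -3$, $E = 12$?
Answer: $- \frac{549114}{35} \approx -15689.0$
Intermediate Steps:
$u{\left(S \right)} = - \frac{6}{5}$ ($u{\left(S \right)} = - \frac{3}{5} + \frac{1}{5} \left(-3\right) = - \frac{3}{5} - \frac{3}{5} = - \frac{6}{5}$)
$V = - \frac{36}{35}$ ($V = \frac{- \frac{6}{5} - 6}{-5 + 12} = - \frac{36}{5 \cdot 7} = \left(- \frac{36}{5}\right) \frac{1}{7} = - \frac{36}{35} \approx -1.0286$)
$\left(-10374 + - 6 V \left(-4\right)^{3}\right) - 4920 = \left(-10374 + \left(-6\right) \left(- \frac{36}{35}\right) \left(-4\right)^{3}\right) - 4920 = \left(-10374 + \frac{216}{35} \left(-64\right)\right) - 4920 = \left(-10374 - \frac{13824}{35}\right) - 4920 = - \frac{376914}{35} - 4920 = - \frac{549114}{35}$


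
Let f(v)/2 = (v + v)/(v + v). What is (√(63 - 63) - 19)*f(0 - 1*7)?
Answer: -38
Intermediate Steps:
f(v) = 2 (f(v) = 2*((v + v)/(v + v)) = 2*((2*v)/((2*v))) = 2*((2*v)*(1/(2*v))) = 2*1 = 2)
(√(63 - 63) - 19)*f(0 - 1*7) = (√(63 - 63) - 19)*2 = (√0 - 19)*2 = (0 - 19)*2 = -19*2 = -38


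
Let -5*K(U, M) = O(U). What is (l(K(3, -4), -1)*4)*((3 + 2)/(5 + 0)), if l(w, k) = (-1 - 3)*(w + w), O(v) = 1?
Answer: 32/5 ≈ 6.4000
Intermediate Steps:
K(U, M) = -⅕ (K(U, M) = -⅕*1 = -⅕)
l(w, k) = -8*w
(l(K(3, -4), -1)*4)*((3 + 2)/(5 + 0)) = (-8*(-⅕)*4)*((3 + 2)/(5 + 0)) = ((8/5)*4)*(5/5) = 32*(5*(⅕))/5 = (32/5)*1 = 32/5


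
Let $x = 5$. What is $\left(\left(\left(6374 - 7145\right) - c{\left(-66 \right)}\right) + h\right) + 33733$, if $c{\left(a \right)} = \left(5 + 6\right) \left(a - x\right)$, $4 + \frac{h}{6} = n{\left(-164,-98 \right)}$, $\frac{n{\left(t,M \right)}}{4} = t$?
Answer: $29783$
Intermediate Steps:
$n{\left(t,M \right)} = 4 t$
$h = -3960$ ($h = -24 + 6 \cdot 4 \left(-164\right) = -24 + 6 \left(-656\right) = -24 - 3936 = -3960$)
$c{\left(a \right)} = -55 + 11 a$ ($c{\left(a \right)} = \left(5 + 6\right) \left(a - 5\right) = 11 \left(a - 5\right) = 11 \left(-5 + a\right) = -55 + 11 a$)
$\left(\left(\left(6374 - 7145\right) - c{\left(-66 \right)}\right) + h\right) + 33733 = \left(\left(\left(6374 - 7145\right) - \left(-55 + 11 \left(-66\right)\right)\right) - 3960\right) + 33733 = \left(\left(-771 - \left(-55 - 726\right)\right) - 3960\right) + 33733 = \left(\left(-771 - -781\right) - 3960\right) + 33733 = \left(\left(-771 + 781\right) - 3960\right) + 33733 = \left(10 - 3960\right) + 33733 = -3950 + 33733 = 29783$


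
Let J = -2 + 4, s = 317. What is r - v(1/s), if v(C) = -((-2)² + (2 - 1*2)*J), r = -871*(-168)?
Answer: 146332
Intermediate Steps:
r = 146328
J = 2
v(C) = -4 (v(C) = -((-2)² + (2 - 1*2)*2) = -(4 + (2 - 2)*2) = -(4 + 0*2) = -(4 + 0) = -1*4 = -4)
r - v(1/s) = 146328 - 1*(-4) = 146328 + 4 = 146332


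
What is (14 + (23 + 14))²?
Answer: 2601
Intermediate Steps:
(14 + (23 + 14))² = (14 + 37)² = 51² = 2601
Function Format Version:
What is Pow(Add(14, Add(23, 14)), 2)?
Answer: 2601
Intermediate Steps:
Pow(Add(14, Add(23, 14)), 2) = Pow(Add(14, 37), 2) = Pow(51, 2) = 2601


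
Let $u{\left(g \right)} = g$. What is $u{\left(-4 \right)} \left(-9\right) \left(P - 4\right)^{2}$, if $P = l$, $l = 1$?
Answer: $324$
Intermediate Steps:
$P = 1$
$u{\left(-4 \right)} \left(-9\right) \left(P - 4\right)^{2} = \left(-4\right) \left(-9\right) \left(1 - 4\right)^{2} = 36 \left(-3\right)^{2} = 36 \cdot 9 = 324$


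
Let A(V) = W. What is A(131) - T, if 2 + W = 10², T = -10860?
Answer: 10958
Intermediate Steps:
W = 98 (W = -2 + 10² = -2 + 100 = 98)
A(V) = 98
A(131) - T = 98 - 1*(-10860) = 98 + 10860 = 10958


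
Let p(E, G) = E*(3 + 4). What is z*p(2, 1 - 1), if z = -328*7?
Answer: -32144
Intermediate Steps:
p(E, G) = 7*E (p(E, G) = E*7 = 7*E)
z = -2296
z*p(2, 1 - 1) = -16072*2 = -2296*14 = -32144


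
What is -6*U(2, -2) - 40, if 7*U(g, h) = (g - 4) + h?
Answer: -256/7 ≈ -36.571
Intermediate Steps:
U(g, h) = -4/7 + g/7 + h/7 (U(g, h) = ((g - 4) + h)/7 = ((-4 + g) + h)/7 = (-4 + g + h)/7 = -4/7 + g/7 + h/7)
-6*U(2, -2) - 40 = -6*(-4/7 + (1/7)*2 + (1/7)*(-2)) - 40 = -6*(-4/7 + 2/7 - 2/7) - 40 = -6*(-4/7) - 40 = 24/7 - 40 = -256/7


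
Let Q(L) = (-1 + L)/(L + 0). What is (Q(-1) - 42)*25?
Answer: -1000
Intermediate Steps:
Q(L) = (-1 + L)/L
(Q(-1) - 42)*25 = ((-1 - 1)/(-1) - 42)*25 = (-1*(-2) - 42)*25 = (2 - 42)*25 = -40*25 = -1000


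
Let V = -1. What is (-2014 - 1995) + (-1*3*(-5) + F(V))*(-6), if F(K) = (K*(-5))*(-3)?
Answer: -4009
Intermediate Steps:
F(K) = 15*K (F(K) = -5*K*(-3) = 15*K)
(-2014 - 1995) + (-1*3*(-5) + F(V))*(-6) = (-2014 - 1995) + (-1*3*(-5) + 15*(-1))*(-6) = -4009 + (-3*(-5) - 15)*(-6) = -4009 + (15 - 15)*(-6) = -4009 + 0*(-6) = -4009 + 0 = -4009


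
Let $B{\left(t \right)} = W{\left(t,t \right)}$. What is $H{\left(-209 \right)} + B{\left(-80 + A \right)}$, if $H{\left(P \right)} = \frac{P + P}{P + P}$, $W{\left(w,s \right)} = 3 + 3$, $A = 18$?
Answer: $7$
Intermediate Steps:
$W{\left(w,s \right)} = 6$
$H{\left(P \right)} = 1$ ($H{\left(P \right)} = \frac{2 P}{2 P} = 2 P \frac{1}{2 P} = 1$)
$B{\left(t \right)} = 6$
$H{\left(-209 \right)} + B{\left(-80 + A \right)} = 1 + 6 = 7$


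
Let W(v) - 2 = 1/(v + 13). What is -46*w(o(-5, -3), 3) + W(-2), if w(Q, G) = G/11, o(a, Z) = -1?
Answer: -115/11 ≈ -10.455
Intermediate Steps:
w(Q, G) = G/11 (w(Q, G) = G*(1/11) = G/11)
W(v) = 2 + 1/(13 + v) (W(v) = 2 + 1/(v + 13) = 2 + 1/(13 + v))
-46*w(o(-5, -3), 3) + W(-2) = -46*3/11 + (27 + 2*(-2))/(13 - 2) = -46*3/11 + (27 - 4)/11 = -138/11 + (1/11)*23 = -138/11 + 23/11 = -115/11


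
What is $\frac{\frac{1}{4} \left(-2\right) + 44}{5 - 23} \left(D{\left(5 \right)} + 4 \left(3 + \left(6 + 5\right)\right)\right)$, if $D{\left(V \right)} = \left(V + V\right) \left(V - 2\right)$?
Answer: $- \frac{1247}{6} \approx -207.83$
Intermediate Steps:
$D{\left(V \right)} = 2 V \left(-2 + V\right)$
$\frac{\frac{1}{4} \left(-2\right) + 44}{5 - 23} \left(D{\left(5 \right)} + 4 \left(3 + \left(6 + 5\right)\right)\right) = \frac{\frac{1}{4} \left(-2\right) + 44}{5 - 23} \left(2 \cdot 5 \left(-2 + 5\right) + 4 \left(3 + \left(6 + 5\right)\right)\right) = \frac{\frac{1}{4} \left(-2\right) + 44}{-18} \left(2 \cdot 5 \cdot 3 + 4 \left(3 + 11\right)\right) = \left(- \frac{1}{2} + 44\right) \left(- \frac{1}{18}\right) \left(30 + 4 \cdot 14\right) = \frac{87}{2} \left(- \frac{1}{18}\right) \left(30 + 56\right) = \left(- \frac{29}{12}\right) 86 = - \frac{1247}{6}$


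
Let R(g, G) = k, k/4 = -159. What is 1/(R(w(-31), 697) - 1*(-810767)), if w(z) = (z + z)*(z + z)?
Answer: 1/810131 ≈ 1.2344e-6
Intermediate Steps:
w(z) = 4*z**2 (w(z) = (2*z)*(2*z) = 4*z**2)
k = -636 (k = 4*(-159) = -636)
R(g, G) = -636
1/(R(w(-31), 697) - 1*(-810767)) = 1/(-636 - 1*(-810767)) = 1/(-636 + 810767) = 1/810131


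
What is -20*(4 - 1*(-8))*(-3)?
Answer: 720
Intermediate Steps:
-20*(4 - 1*(-8))*(-3) = -20*(4 + 8)*(-3) = -240*(-3) = -20*(-36) = 720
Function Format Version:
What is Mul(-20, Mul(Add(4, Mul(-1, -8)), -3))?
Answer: 720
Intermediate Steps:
Mul(-20, Mul(Add(4, Mul(-1, -8)), -3)) = Mul(-20, Mul(Add(4, 8), -3)) = Mul(-20, Mul(12, -3)) = Mul(-20, -36) = 720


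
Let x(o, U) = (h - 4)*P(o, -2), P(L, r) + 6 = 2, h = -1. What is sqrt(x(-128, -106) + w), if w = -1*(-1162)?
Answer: sqrt(1182) ≈ 34.380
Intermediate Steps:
P(L, r) = -4 (P(L, r) = -6 + 2 = -4)
x(o, U) = 20 (x(o, U) = (-1 - 4)*(-4) = -5*(-4) = 20)
w = 1162
sqrt(x(-128, -106) + w) = sqrt(20 + 1162) = sqrt(1182)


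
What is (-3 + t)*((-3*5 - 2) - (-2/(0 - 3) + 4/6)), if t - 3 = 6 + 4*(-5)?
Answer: 770/3 ≈ 256.67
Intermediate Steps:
t = -11 (t = 3 + (6 + 4*(-5)) = 3 + (6 - 20) = 3 - 14 = -11)
(-3 + t)*((-3*5 - 2) - (-2/(0 - 3) + 4/6)) = (-3 - 11)*((-3*5 - 2) - (-2/(0 - 3) + 4/6)) = -14*((-15 - 2) - (-2/(-3) + 4*(1/6))) = -14*(-17 - (-2*(-1/3) + 2/3)) = -14*(-17 - (2/3 + 2/3)) = -14*(-17 - 1*4/3) = -14*(-17 - 4/3) = -14*(-55/3) = 770/3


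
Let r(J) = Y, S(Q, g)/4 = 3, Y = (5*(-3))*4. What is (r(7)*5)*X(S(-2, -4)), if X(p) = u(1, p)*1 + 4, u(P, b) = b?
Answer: -4800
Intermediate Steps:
Y = -60 (Y = -15*4 = -60)
S(Q, g) = 12 (S(Q, g) = 4*3 = 12)
r(J) = -60
X(p) = 4 + p (X(p) = p*1 + 4 = p + 4 = 4 + p)
(r(7)*5)*X(S(-2, -4)) = (-60*5)*(4 + 12) = -300*16 = -4800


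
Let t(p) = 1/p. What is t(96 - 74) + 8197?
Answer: 180335/22 ≈ 8197.0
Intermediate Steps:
t(96 - 74) + 8197 = 1/(96 - 74) + 8197 = 1/22 + 8197 = 180335/22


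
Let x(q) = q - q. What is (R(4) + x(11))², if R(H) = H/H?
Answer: 1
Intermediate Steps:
R(H) = 1
x(q) = 0
(R(4) + x(11))² = (1 + 0)² = 1² = 1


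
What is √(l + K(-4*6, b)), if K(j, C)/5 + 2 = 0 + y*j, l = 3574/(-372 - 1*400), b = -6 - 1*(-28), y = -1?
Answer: √15699778/386 ≈ 10.265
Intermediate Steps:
b = 22 (b = -6 + 28 = 22)
l = -1787/386 (l = 3574/(-372 - 400) = 3574/(-772) = 3574*(-1/772) = -1787/386 ≈ -4.6295)
K(j, C) = -10 - 5*j (K(j, C) = -10 + 5*(0 - j) = -10 + 5*(-j) = -10 - 5*j)
√(l + K(-4*6, b)) = √(-1787/386 + (-10 - (-20)*6)) = √(-1787/386 + (-10 - 5*(-24))) = √(-1787/386 + (-10 + 120)) = √(-1787/386 + 110) = √(40673/386) = √15699778/386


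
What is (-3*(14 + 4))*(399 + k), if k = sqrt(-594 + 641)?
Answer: -21546 - 54*sqrt(47) ≈ -21916.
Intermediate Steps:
k = sqrt(47) ≈ 6.8557
(-3*(14 + 4))*(399 + k) = (-3*(14 + 4))*(399 + sqrt(47)) = (-3*18)*(399 + sqrt(47)) = -54*(399 + sqrt(47)) = -21546 - 54*sqrt(47)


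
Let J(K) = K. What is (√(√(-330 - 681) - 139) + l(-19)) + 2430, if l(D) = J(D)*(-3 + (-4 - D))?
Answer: 2202 + √(-139 + I*√1011) ≈ 2203.3 + 11.866*I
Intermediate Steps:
l(D) = D*(-7 - D) (l(D) = D*(-3 + (-4 - D)) = D*(-7 - D))
(√(√(-330 - 681) - 139) + l(-19)) + 2430 = (√(√(-330 - 681) - 139) - 1*(-19)*(7 - 19)) + 2430 = (√(√(-1011) - 139) - 1*(-19)*(-12)) + 2430 = (√(I*√1011 - 139) - 228) + 2430 = (√(-139 + I*√1011) - 228) + 2430 = (-228 + √(-139 + I*√1011)) + 2430 = 2202 + √(-139 + I*√1011)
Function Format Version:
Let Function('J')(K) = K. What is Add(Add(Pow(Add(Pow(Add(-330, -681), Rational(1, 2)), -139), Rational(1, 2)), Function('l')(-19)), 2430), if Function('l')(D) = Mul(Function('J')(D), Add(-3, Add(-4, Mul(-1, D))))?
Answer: Add(2202, Pow(Add(-139, Mul(I, Pow(1011, Rational(1, 2)))), Rational(1, 2))) ≈ Add(2203.3, Mul(11.866, I))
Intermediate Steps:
Function('l')(D) = Mul(D, Add(-7, Mul(-1, D))) (Function('l')(D) = Mul(D, Add(-3, Add(-4, Mul(-1, D)))) = Mul(D, Add(-7, Mul(-1, D))))
Add(Add(Pow(Add(Pow(Add(-330, -681), Rational(1, 2)), -139), Rational(1, 2)), Function('l')(-19)), 2430) = Add(Add(Pow(Add(Pow(Add(-330, -681), Rational(1, 2)), -139), Rational(1, 2)), Mul(-1, -19, Add(7, -19))), 2430) = Add(Add(Pow(Add(Pow(-1011, Rational(1, 2)), -139), Rational(1, 2)), Mul(-1, -19, -12)), 2430) = Add(Add(Pow(Add(Mul(I, Pow(1011, Rational(1, 2))), -139), Rational(1, 2)), -228), 2430) = Add(Add(Pow(Add(-139, Mul(I, Pow(1011, Rational(1, 2)))), Rational(1, 2)), -228), 2430) = Add(Add(-228, Pow(Add(-139, Mul(I, Pow(1011, Rational(1, 2)))), Rational(1, 2))), 2430) = Add(2202, Pow(Add(-139, Mul(I, Pow(1011, Rational(1, 2)))), Rational(1, 2)))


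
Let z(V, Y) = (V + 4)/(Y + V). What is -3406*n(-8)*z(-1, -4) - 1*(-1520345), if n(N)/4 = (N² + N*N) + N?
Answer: 2501273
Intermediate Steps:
z(V, Y) = (4 + V)/(V + Y)
n(N) = 4*N + 8*N² (n(N) = 4*((N² + N*N) + N) = 4*((N² + N²) + N) = 4*(2*N² + N) = 4*(N + 2*N²) = 4*N + 8*N²)
-3406*n(-8)*z(-1, -4) - 1*(-1520345) = -3406*4*(-8)*(1 + 2*(-8))*(4 - 1)/(-1 - 4) - 1*(-1520345) = -3406*4*(-8)*(1 - 16)*3/(-5) + 1520345 = -3406*4*(-8)*(-15)*(-⅕*3) + 1520345 = -1634880*(-3)/5 + 1520345 = -3406*(-288) + 1520345 = 980928 + 1520345 = 2501273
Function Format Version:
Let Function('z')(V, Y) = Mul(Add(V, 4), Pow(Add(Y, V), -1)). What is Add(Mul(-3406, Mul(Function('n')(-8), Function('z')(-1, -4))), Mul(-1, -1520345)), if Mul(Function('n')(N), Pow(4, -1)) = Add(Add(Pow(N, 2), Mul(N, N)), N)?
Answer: 2501273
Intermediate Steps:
Function('z')(V, Y) = Mul(Pow(Add(V, Y), -1), Add(4, V)) (Function('z')(V, Y) = Mul(Add(4, V), Pow(Add(V, Y), -1)) = Mul(Pow(Add(V, Y), -1), Add(4, V)))
Function('n')(N) = Add(Mul(4, N), Mul(8, Pow(N, 2))) (Function('n')(N) = Mul(4, Add(Add(Pow(N, 2), Mul(N, N)), N)) = Mul(4, Add(Add(Pow(N, 2), Pow(N, 2)), N)) = Mul(4, Add(Mul(2, Pow(N, 2)), N)) = Mul(4, Add(N, Mul(2, Pow(N, 2)))) = Add(Mul(4, N), Mul(8, Pow(N, 2))))
Add(Mul(-3406, Mul(Function('n')(-8), Function('z')(-1, -4))), Mul(-1, -1520345)) = Add(Mul(-3406, Mul(Mul(4, -8, Add(1, Mul(2, -8))), Mul(Pow(Add(-1, -4), -1), Add(4, -1)))), Mul(-1, -1520345)) = Add(Mul(-3406, Mul(Mul(4, -8, Add(1, -16)), Mul(Pow(-5, -1), 3))), 1520345) = Add(Mul(-3406, Mul(Mul(4, -8, -15), Mul(Rational(-1, 5), 3))), 1520345) = Add(Mul(-3406, Mul(480, Rational(-3, 5))), 1520345) = Add(Mul(-3406, -288), 1520345) = Add(980928, 1520345) = 2501273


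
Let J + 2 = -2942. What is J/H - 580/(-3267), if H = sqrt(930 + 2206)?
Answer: -1198196/22869 ≈ -52.394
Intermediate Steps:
J = -2944 (J = -2 - 2942 = -2944)
H = 56 (H = sqrt(3136) = 56)
J/H - 580/(-3267) = -2944/56 - 580/(-3267) = -2944*1/56 - 580*(-1/3267) = -368/7 + 580/3267 = -1198196/22869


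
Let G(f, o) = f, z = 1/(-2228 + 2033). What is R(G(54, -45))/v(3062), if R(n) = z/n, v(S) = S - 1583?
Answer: -1/15573870 ≈ -6.4210e-8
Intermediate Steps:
z = -1/195 (z = 1/(-195) = -1/195 ≈ -0.0051282)
v(S) = -1583 + S
R(n) = -1/(195*n)
R(G(54, -45))/v(3062) = (-1/195/54)/(-1583 + 3062) = -1/195*1/54/1479 = -1/10530*1/1479 = -1/15573870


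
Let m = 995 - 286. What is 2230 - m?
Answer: 1521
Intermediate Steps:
m = 709
2230 - m = 2230 - 1*709 = 2230 - 709 = 1521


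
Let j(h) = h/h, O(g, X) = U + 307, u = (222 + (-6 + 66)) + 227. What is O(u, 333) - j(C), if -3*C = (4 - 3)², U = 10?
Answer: 316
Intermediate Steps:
u = 509 (u = (222 + 60) + 227 = 282 + 227 = 509)
O(g, X) = 317 (O(g, X) = 10 + 307 = 317)
C = -⅓ (C = -(4 - 3)²/3 = -⅓*1² = -⅓*1 = -⅓ ≈ -0.33333)
j(h) = 1
O(u, 333) - j(C) = 317 - 1*1 = 317 - 1 = 316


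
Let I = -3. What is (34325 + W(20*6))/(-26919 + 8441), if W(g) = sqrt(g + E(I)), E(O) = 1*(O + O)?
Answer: -34325/18478 - sqrt(114)/18478 ≈ -1.8582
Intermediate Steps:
E(O) = 2*O (E(O) = 1*(2*O) = 2*O)
W(g) = sqrt(-6 + g) (W(g) = sqrt(g + 2*(-3)) = sqrt(g - 6) = sqrt(-6 + g))
(34325 + W(20*6))/(-26919 + 8441) = (34325 + sqrt(-6 + 20*6))/(-26919 + 8441) = (34325 + sqrt(-6 + 120))/(-18478) = (34325 + sqrt(114))*(-1/18478) = -34325/18478 - sqrt(114)/18478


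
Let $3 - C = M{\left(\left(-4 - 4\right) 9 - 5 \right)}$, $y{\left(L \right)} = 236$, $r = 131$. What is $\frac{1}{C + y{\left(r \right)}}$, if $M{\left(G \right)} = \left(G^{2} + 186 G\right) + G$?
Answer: $\frac{1}{8709} \approx 0.00011482$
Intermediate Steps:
$M{\left(G \right)} = G^{2} + 187 G$
$C = 8473$ ($C = 3 - \left(\left(-4 - 4\right) 9 - 5\right) \left(187 + \left(\left(-4 - 4\right) 9 - 5\right)\right) = 3 - \left(\left(-8\right) 9 - 5\right) \left(187 - 77\right) = 3 - \left(-72 - 5\right) \left(187 - 77\right) = 3 - - 77 \left(187 - 77\right) = 3 - \left(-77\right) 110 = 3 - -8470 = 3 + 8470 = 8473$)
$\frac{1}{C + y{\left(r \right)}} = \frac{1}{8473 + 236} = \frac{1}{8709}$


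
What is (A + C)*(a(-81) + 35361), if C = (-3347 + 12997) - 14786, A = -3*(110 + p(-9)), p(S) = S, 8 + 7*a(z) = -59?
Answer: -192276420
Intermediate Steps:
a(z) = -67/7 (a(z) = -8/7 + (⅐)*(-59) = -8/7 - 59/7 = -67/7)
A = -303 (A = -3*(110 - 9) = -3*101 = -303)
C = -5136 (C = 9650 - 14786 = -5136)
(A + C)*(a(-81) + 35361) = (-303 - 5136)*(-67/7 + 35361) = -5439*247460/7 = -192276420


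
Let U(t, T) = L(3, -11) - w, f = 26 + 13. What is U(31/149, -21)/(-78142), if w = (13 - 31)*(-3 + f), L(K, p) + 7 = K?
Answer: -322/39071 ≈ -0.0082414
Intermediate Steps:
f = 39
L(K, p) = -7 + K
w = -648 (w = (13 - 31)*(-3 + 39) = -18*36 = -648)
U(t, T) = 644 (U(t, T) = (-7 + 3) - 1*(-648) = -4 + 648 = 644)
U(31/149, -21)/(-78142) = 644/(-78142) = 644*(-1/78142) = -322/39071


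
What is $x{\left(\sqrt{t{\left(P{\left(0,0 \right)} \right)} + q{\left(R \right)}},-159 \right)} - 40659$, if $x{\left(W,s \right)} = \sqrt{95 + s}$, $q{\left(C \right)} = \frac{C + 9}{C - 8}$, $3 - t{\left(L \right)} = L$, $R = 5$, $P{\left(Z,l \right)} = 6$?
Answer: $-40659 + 8 i \approx -40659.0 + 8.0 i$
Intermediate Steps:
$t{\left(L \right)} = 3 - L$
$q{\left(C \right)} = \frac{9 + C}{-8 + C}$
$x{\left(\sqrt{t{\left(P{\left(0,0 \right)} \right)} + q{\left(R \right)}},-159 \right)} - 40659 = \sqrt{95 - 159} - 40659 = \sqrt{-64} - 40659 = 8 i - 40659 = -40659 + 8 i$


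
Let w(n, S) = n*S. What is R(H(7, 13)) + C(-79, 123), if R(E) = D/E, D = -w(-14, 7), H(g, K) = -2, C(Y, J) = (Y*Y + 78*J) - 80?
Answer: 15706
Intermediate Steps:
C(Y, J) = -80 + Y**2 + 78*J (C(Y, J) = (Y**2 + 78*J) - 80 = -80 + Y**2 + 78*J)
w(n, S) = S*n
D = 98 (D = -7*(-14) = -1*(-98) = 98)
R(E) = 98/E
R(H(7, 13)) + C(-79, 123) = 98/(-2) + (-80 + (-79)**2 + 78*123) = 98*(-1/2) + (-80 + 6241 + 9594) = -49 + 15755 = 15706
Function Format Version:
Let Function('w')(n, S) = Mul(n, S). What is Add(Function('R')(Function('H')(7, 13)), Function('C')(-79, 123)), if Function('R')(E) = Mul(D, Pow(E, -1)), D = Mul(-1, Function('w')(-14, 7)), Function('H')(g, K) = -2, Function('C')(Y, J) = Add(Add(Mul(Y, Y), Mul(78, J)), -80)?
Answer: 15706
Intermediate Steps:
Function('C')(Y, J) = Add(-80, Pow(Y, 2), Mul(78, J)) (Function('C')(Y, J) = Add(Add(Pow(Y, 2), Mul(78, J)), -80) = Add(-80, Pow(Y, 2), Mul(78, J)))
Function('w')(n, S) = Mul(S, n)
D = 98 (D = Mul(-1, Mul(7, -14)) = Mul(-1, -98) = 98)
Function('R')(E) = Mul(98, Pow(E, -1))
Add(Function('R')(Function('H')(7, 13)), Function('C')(-79, 123)) = Add(Mul(98, Pow(-2, -1)), Add(-80, Pow(-79, 2), Mul(78, 123))) = Add(Mul(98, Rational(-1, 2)), Add(-80, 6241, 9594)) = Add(-49, 15755) = 15706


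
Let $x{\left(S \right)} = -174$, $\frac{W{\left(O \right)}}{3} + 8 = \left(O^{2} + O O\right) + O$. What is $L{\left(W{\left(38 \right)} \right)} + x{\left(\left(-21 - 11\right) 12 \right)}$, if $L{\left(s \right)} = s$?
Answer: $8580$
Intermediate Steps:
$W{\left(O \right)} = -24 + 3 O + 6 O^{2}$ ($W{\left(O \right)} = -24 + 3 \left(\left(O^{2} + O O\right) + O\right) = -24 + 3 \left(\left(O^{2} + O^{2}\right) + O\right) = -24 + 3 \left(2 O^{2} + O\right) = -24 + 3 \left(O + 2 O^{2}\right) = -24 + \left(3 O + 6 O^{2}\right) = -24 + 3 O + 6 O^{2}$)
$L{\left(W{\left(38 \right)} \right)} + x{\left(\left(-21 - 11\right) 12 \right)} = \left(-24 + 3 \cdot 38 + 6 \cdot 38^{2}\right) - 174 = \left(-24 + 114 + 6 \cdot 1444\right) - 174 = \left(-24 + 114 + 8664\right) - 174 = 8754 - 174 = 8580$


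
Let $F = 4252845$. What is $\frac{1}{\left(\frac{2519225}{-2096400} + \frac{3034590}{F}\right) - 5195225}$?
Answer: $- \frac{23775104688}{123517029858472051} \approx -1.9248 \cdot 10^{-7}$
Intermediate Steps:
$\frac{1}{\left(\frac{2519225}{-2096400} + \frac{3034590}{F}\right) - 5195225} = \frac{1}{\left(\frac{2519225}{-2096400} + \frac{3034590}{4252845}\right) - 5195225} = \frac{1}{\left(2519225 \left(- \frac{1}{2096400}\right) + 3034590 \cdot \frac{1}{4252845}\right) - 5195225} = \frac{1}{\left(- \frac{100769}{83856} + \frac{202306}{283523}\right) - 5195225} = \frac{1}{- \frac{11605757251}{23775104688} - 5195225} = \frac{1}{- \frac{123517029858472051}{23775104688}} = - \frac{23775104688}{123517029858472051}$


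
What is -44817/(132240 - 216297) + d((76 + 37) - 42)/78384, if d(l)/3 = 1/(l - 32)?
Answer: 15222749507/28551136848 ≈ 0.53317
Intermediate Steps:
d(l) = 3/(-32 + l) (d(l) = 3/(l - 32) = 3/(-32 + l))
-44817/(132240 - 216297) + d((76 + 37) - 42)/78384 = -44817/(132240 - 216297) + (3/(-32 + ((76 + 37) - 42)))/78384 = -44817/(-84057) + (3/(-32 + (113 - 42)))*(1/78384) = -44817*(-1/84057) + (3/(-32 + 71))*(1/78384) = 14939/28019 + (3/39)*(1/78384) = 14939/28019 + (3*(1/39))*(1/78384) = 14939/28019 + (1/13)*(1/78384) = 14939/28019 + 1/1018992 = 15222749507/28551136848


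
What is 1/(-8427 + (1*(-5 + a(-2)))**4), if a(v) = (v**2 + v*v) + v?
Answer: -1/8426 ≈ -0.00011868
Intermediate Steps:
a(v) = v + 2*v**2 (a(v) = (v**2 + v**2) + v = 2*v**2 + v = v + 2*v**2)
1/(-8427 + (1*(-5 + a(-2)))**4) = 1/(-8427 + (1*(-5 - 2*(1 + 2*(-2))))**4) = 1/(-8427 + (1*(-5 - 2*(1 - 4)))**4) = 1/(-8427 + (1*(-5 - 2*(-3)))**4) = 1/(-8427 + (1*(-5 + 6))**4) = 1/(-8427 + (1*1)**4) = 1/(-8427 + 1**4) = 1/(-8427 + 1) = 1/(-8426) = -1/8426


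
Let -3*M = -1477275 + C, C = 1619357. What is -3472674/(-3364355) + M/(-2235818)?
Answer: 11885407699553/11283128201085 ≈ 1.0534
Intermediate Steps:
M = -142082/3 (M = -(-1477275 + 1619357)/3 = -1/3*142082 = -142082/3 ≈ -47361.)
-3472674/(-3364355) + M/(-2235818) = -3472674/(-3364355) - 142082/3/(-2235818) = -3472674*(-1/3364355) - 142082/3*(-1/2235818) = 3472674/3364355 + 71041/3353727 = 11885407699553/11283128201085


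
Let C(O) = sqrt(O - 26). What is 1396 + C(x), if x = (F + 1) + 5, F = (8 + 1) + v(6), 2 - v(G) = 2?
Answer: 1396 + I*sqrt(11) ≈ 1396.0 + 3.3166*I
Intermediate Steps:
v(G) = 0 (v(G) = 2 - 1*2 = 2 - 2 = 0)
F = 9 (F = (8 + 1) + 0 = 9 + 0 = 9)
x = 15 (x = (9 + 1) + 5 = 10 + 5 = 15)
C(O) = sqrt(-26 + O)
1396 + C(x) = 1396 + sqrt(-26 + 15) = 1396 + sqrt(-11) = 1396 + I*sqrt(11)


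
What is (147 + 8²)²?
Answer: 44521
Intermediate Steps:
(147 + 8²)² = (147 + 64)² = 211² = 44521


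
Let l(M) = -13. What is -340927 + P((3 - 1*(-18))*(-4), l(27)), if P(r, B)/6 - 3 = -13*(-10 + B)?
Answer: -339115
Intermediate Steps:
P(r, B) = 798 - 78*B (P(r, B) = 18 + 6*(-13*(-10 + B)) = 18 + 6*(130 - 13*B) = 18 + (780 - 78*B) = 798 - 78*B)
-340927 + P((3 - 1*(-18))*(-4), l(27)) = -340927 + (798 - 78*(-13)) = -340927 + (798 + 1014) = -340927 + 1812 = -339115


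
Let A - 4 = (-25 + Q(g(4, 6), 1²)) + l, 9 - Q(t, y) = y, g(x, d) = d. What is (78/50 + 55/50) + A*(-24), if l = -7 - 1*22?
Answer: 50533/50 ≈ 1010.7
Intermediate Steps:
Q(t, y) = 9 - y
l = -29 (l = -7 - 22 = -29)
A = -42 (A = 4 + ((-25 + (9 - 1*1²)) - 29) = 4 + ((-25 + (9 - 1*1)) - 29) = 4 + ((-25 + (9 - 1)) - 29) = 4 + ((-25 + 8) - 29) = 4 + (-17 - 29) = 4 - 46 = -42)
(78/50 + 55/50) + A*(-24) = (78/50 + 55/50) - 42*(-24) = (78*(1/50) + 55*(1/50)) + 1008 = (39/25 + 11/10) + 1008 = 133/50 + 1008 = 50533/50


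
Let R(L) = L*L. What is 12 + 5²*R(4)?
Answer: 412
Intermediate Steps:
R(L) = L²
12 + 5²*R(4) = 12 + 5²*4² = 12 + 25*16 = 12 + 400 = 412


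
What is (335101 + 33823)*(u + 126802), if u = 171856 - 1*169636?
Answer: 47599312328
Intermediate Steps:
u = 2220 (u = 171856 - 169636 = 2220)
(335101 + 33823)*(u + 126802) = (335101 + 33823)*(2220 + 126802) = 368924*129022 = 47599312328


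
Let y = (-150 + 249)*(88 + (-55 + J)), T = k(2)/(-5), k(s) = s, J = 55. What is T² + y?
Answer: 217804/25 ≈ 8712.2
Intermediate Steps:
T = -⅖ (T = 2/(-5) = 2*(-⅕) = -⅖ ≈ -0.40000)
y = 8712 (y = (-150 + 249)*(88 + (-55 + 55)) = 99*(88 + 0) = 99*88 = 8712)
T² + y = (-⅖)² + 8712 = 4/25 + 8712 = 217804/25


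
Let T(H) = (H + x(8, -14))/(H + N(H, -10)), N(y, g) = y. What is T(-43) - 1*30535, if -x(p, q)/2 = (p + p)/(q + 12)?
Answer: -2625983/86 ≈ -30535.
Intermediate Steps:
x(p, q) = -4*p/(12 + q) (x(p, q) = -2*(p + p)/(q + 12) = -2*2*p/(12 + q) = -4*p/(12 + q))
T(H) = (16 + H)/(2*H) (T(H) = (H - 4*8/(12 - 14))/(H + H) = (H - 4*8/(-2))/((2*H)) = (H - 4*8*(-1/2))*(1/(2*H)) = (H + 16)*(1/(2*H)) = (16 + H)*(1/(2*H)) = (16 + H)/(2*H))
T(-43) - 1*30535 = (1/2)*(16 - 43)/(-43) - 1*30535 = (1/2)*(-1/43)*(-27) - 30535 = 27/86 - 30535 = -2625983/86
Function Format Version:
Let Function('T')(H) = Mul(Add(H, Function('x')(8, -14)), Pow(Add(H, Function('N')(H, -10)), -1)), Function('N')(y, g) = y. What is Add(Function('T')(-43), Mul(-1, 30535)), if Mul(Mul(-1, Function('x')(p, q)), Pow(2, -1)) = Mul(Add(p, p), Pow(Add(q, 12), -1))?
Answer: Rational(-2625983, 86) ≈ -30535.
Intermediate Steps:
Function('x')(p, q) = Mul(-4, p, Pow(Add(12, q), -1)) (Function('x')(p, q) = Mul(-2, Mul(Add(p, p), Pow(Add(q, 12), -1))) = Mul(-2, Mul(Mul(2, p), Pow(Add(12, q), -1))) = Mul(-2, Mul(2, p, Pow(Add(12, q), -1))) = Mul(-4, p, Pow(Add(12, q), -1)))
Function('T')(H) = Mul(Rational(1, 2), Pow(H, -1), Add(16, H)) (Function('T')(H) = Mul(Add(H, Mul(-4, 8, Pow(Add(12, -14), -1))), Pow(Add(H, H), -1)) = Mul(Add(H, Mul(-4, 8, Pow(-2, -1))), Pow(Mul(2, H), -1)) = Mul(Add(H, Mul(-4, 8, Rational(-1, 2))), Mul(Rational(1, 2), Pow(H, -1))) = Mul(Add(H, 16), Mul(Rational(1, 2), Pow(H, -1))) = Mul(Add(16, H), Mul(Rational(1, 2), Pow(H, -1))) = Mul(Rational(1, 2), Pow(H, -1), Add(16, H)))
Add(Function('T')(-43), Mul(-1, 30535)) = Add(Mul(Rational(1, 2), Pow(-43, -1), Add(16, -43)), Mul(-1, 30535)) = Add(Mul(Rational(1, 2), Rational(-1, 43), -27), -30535) = Add(Rational(27, 86), -30535) = Rational(-2625983, 86)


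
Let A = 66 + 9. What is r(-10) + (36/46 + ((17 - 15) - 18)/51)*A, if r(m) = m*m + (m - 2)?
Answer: 48158/391 ≈ 123.17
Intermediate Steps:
r(m) = -2 + m + m**2 (r(m) = m**2 + (-2 + m) = -2 + m + m**2)
A = 75
r(-10) + (36/46 + ((17 - 15) - 18)/51)*A = (-2 - 10 + (-10)**2) + (36/46 + ((17 - 15) - 18)/51)*75 = (-2 - 10 + 100) + (36*(1/46) + (2 - 18)*(1/51))*75 = 88 + (18/23 - 16*1/51)*75 = 88 + (18/23 - 16/51)*75 = 88 + (550/1173)*75 = 88 + 13750/391 = 48158/391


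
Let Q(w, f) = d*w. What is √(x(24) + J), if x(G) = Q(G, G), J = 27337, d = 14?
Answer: √27673 ≈ 166.35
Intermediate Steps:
Q(w, f) = 14*w
x(G) = 14*G
√(x(24) + J) = √(14*24 + 27337) = √(336 + 27337) = √27673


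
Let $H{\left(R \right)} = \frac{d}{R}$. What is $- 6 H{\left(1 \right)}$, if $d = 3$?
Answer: $-18$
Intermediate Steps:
$H{\left(R \right)} = \frac{3}{R}$
$- 6 H{\left(1 \right)} = - 6 \cdot \frac{3}{1} = - 6 \cdot 3 \cdot 1 = \left(-6\right) 3 = -18$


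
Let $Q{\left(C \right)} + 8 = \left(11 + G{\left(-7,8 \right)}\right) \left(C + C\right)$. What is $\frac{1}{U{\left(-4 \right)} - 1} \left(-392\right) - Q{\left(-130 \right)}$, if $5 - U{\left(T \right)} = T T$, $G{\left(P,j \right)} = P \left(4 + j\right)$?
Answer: $- \frac{56818}{3} \approx -18939.0$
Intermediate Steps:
$Q{\left(C \right)} = -8 - 146 C$ ($Q{\left(C \right)} = -8 + \left(11 - 7 \left(4 + 8\right)\right) \left(C + C\right) = -8 + \left(11 - 84\right) 2 C = -8 - 73 \cdot 2 C = -8 - 146 C$)
$U{\left(T \right)} = 5 - T^{2}$ ($U{\left(T \right)} = 5 - T T = 5 - T^{2}$)
$\frac{1}{U{\left(-4 \right)} - 1} \left(-392\right) - Q{\left(-130 \right)} = \frac{1}{\left(5 - \left(-4\right)^{2}\right) - 1} \left(-392\right) - \left(-8 - -18980\right) = \frac{1}{\left(5 - 16\right) - 1} \left(-392\right) - \left(-8 + 18980\right) = \frac{1}{\left(5 - 16\right) - 1} \left(-392\right) - 18972 = \frac{1}{-11 - 1} \left(-392\right) - 18972 = \frac{1}{-12} \left(-392\right) - 18972 = \left(- \frac{1}{12}\right) \left(-392\right) - 18972 = \frac{98}{3} - 18972 = - \frac{56818}{3}$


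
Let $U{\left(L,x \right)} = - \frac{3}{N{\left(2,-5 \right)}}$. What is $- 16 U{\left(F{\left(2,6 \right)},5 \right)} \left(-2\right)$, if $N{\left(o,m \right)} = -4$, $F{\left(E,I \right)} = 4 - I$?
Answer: $24$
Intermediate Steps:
$U{\left(L,x \right)} = \frac{3}{4}$ ($U{\left(L,x \right)} = - \frac{3}{-4} = \left(-3\right) \left(- \frac{1}{4}\right) = \frac{3}{4}$)
$- 16 U{\left(F{\left(2,6 \right)},5 \right)} \left(-2\right) = \left(-16\right) \frac{3}{4} \left(-2\right) = \left(-12\right) \left(-2\right) = 24$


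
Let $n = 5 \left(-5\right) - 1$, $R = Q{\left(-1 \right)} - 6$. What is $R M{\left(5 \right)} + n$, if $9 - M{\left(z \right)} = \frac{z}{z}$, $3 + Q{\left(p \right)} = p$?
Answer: $-106$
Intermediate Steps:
$Q{\left(p \right)} = -3 + p$
$M{\left(z \right)} = 8$ ($M{\left(z \right)} = 9 - \frac{z}{z} = 9 - 1 = 8$)
$R = -10$ ($R = \left(-3 - 1\right) - 6 = -4 - 6 = -10$)
$n = -26$ ($n = -25 - 1 = -26$)
$R M{\left(5 \right)} + n = \left(-10\right) 8 - 26 = -80 - 26 = -106$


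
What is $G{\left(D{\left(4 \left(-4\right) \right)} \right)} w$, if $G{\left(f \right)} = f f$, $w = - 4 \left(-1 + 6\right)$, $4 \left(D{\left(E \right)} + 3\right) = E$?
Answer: $-980$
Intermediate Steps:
$D{\left(E \right)} = -3 + \frac{E}{4}$
$w = -20$ ($w = \left(-4\right) 5 = -20$)
$G{\left(f \right)} = f^{2}$
$G{\left(D{\left(4 \left(-4\right) \right)} \right)} w = \left(-3 + \frac{4 \left(-4\right)}{4}\right)^{2} \left(-20\right) = \left(-3 + \frac{1}{4} \left(-16\right)\right)^{2} \left(-20\right) = \left(-3 - 4\right)^{2} \left(-20\right) = \left(-7\right)^{2} \left(-20\right) = 49 \left(-20\right) = -980$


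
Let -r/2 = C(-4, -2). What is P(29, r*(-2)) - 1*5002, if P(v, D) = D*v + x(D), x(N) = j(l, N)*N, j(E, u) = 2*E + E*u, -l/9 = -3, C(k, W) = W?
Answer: -3938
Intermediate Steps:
l = 27 (l = -9*(-3) = 27)
r = 4 (r = -2*(-2) = 4)
x(N) = N*(54 + 27*N) (x(N) = (27*(2 + N))*N = (54 + 27*N)*N = N*(54 + 27*N))
P(v, D) = D*v + 27*D*(2 + D)
P(29, r*(-2)) - 1*5002 = (4*(-2))*(54 + 29 + 27*(4*(-2))) - 1*5002 = -8*(54 + 29 + 27*(-8)) - 5002 = -8*(54 + 29 - 216) - 5002 = -8*(-133) - 5002 = 1064 - 5002 = -3938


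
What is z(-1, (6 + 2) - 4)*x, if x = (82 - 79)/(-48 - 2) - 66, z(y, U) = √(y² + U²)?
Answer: -3303*√17/50 ≈ -272.37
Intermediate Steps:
z(y, U) = √(U² + y²)
x = -3303/50 (x = 3/(-50) - 66 = 3*(-1/50) - 66 = -3/50 - 66 = -3303/50 ≈ -66.060)
z(-1, (6 + 2) - 4)*x = √(((6 + 2) - 4)² + (-1)²)*(-3303/50) = √((8 - 4)² + 1)*(-3303/50) = √(4² + 1)*(-3303/50) = √(16 + 1)*(-3303/50) = √17*(-3303/50) = -3303*√17/50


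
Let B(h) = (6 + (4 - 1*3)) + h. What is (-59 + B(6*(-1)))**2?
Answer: 3364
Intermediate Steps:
B(h) = 7 + h (B(h) = (6 + (4 - 3)) + h = (6 + 1) + h = 7 + h)
(-59 + B(6*(-1)))**2 = (-59 + (7 + 6*(-1)))**2 = (-59 + (7 - 6))**2 = (-59 + 1)**2 = (-58)**2 = 3364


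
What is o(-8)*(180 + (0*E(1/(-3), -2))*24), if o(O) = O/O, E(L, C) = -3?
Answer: 180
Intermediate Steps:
o(O) = 1
o(-8)*(180 + (0*E(1/(-3), -2))*24) = 1*(180 + (0*(-3))*24) = 1*(180 + 0*24) = 1*(180 + 0) = 1*180 = 180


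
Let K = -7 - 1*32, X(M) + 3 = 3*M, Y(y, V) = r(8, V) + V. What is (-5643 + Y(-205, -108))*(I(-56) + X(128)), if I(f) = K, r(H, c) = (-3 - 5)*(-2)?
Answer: -1961370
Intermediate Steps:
r(H, c) = 16 (r(H, c) = -8*(-2) = 16)
Y(y, V) = 16 + V
X(M) = -3 + 3*M
K = -39 (K = -7 - 32 = -39)
I(f) = -39
(-5643 + Y(-205, -108))*(I(-56) + X(128)) = (-5643 + (16 - 108))*(-39 + (-3 + 3*128)) = (-5643 - 92)*(-39 + (-3 + 384)) = -5735*(-39 + 381) = -5735*342 = -1961370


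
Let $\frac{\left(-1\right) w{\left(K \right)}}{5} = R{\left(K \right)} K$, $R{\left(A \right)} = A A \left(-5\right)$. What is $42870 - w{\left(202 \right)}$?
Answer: $-206017330$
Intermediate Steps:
$R{\left(A \right)} = - 5 A^{2}$ ($R{\left(A \right)} = A^{2} \left(-5\right) = - 5 A^{2}$)
$w{\left(K \right)} = 25 K^{3}$ ($w{\left(K \right)} = - 5 - 5 K^{2} K = - 5 \left(- 5 K^{3}\right) = 25 K^{3}$)
$42870 - w{\left(202 \right)} = 42870 - 25 \cdot 202^{3} = 42870 - 25 \cdot 8242408 = 42870 - 206060200 = -206017330$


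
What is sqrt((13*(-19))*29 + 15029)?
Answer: 3*sqrt(874) ≈ 88.690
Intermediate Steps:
sqrt((13*(-19))*29 + 15029) = sqrt(-247*29 + 15029) = sqrt(-7163 + 15029) = sqrt(7866) = 3*sqrt(874)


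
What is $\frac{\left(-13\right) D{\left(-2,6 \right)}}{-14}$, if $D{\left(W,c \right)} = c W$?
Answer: $- \frac{78}{7} \approx -11.143$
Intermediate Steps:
$D{\left(W,c \right)} = W c$
$\frac{\left(-13\right) D{\left(-2,6 \right)}}{-14} = \frac{\left(-13\right) \left(\left(-2\right) 6\right)}{-14} = \left(-13\right) \left(-12\right) \left(- \frac{1}{14}\right) = 156 \left(- \frac{1}{14}\right) = - \frac{78}{7}$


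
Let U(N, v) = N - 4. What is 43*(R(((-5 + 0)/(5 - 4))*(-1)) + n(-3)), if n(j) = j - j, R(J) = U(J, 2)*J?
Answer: 215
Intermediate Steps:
U(N, v) = -4 + N
R(J) = J*(-4 + J) (R(J) = (-4 + J)*J = J*(-4 + J))
n(j) = 0
43*(R(((-5 + 0)/(5 - 4))*(-1)) + n(-3)) = 43*((((-5 + 0)/(5 - 4))*(-1))*(-4 + ((-5 + 0)/(5 - 4))*(-1)) + 0) = 43*((-5/1*(-1))*(-4 - 5/1*(-1)) + 0) = 43*((-5*1*(-1))*(-4 - 5*1*(-1)) + 0) = 43*((-5*(-1))*(-4 - 5*(-1)) + 0) = 43*(5*(-4 + 5) + 0) = 43*(5*1 + 0) = 43*(5 + 0) = 43*5 = 215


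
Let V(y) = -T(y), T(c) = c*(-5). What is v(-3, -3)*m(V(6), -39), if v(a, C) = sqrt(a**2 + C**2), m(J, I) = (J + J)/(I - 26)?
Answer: -36*sqrt(2)/13 ≈ -3.9163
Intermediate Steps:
T(c) = -5*c
V(y) = 5*y (V(y) = -(-5)*y = 5*y)
m(J, I) = 2*J/(-26 + I) (m(J, I) = (2*J)/(-26 + I) = 2*J/(-26 + I))
v(a, C) = sqrt(C**2 + a**2)
v(-3, -3)*m(V(6), -39) = sqrt((-3)**2 + (-3)**2)*(2*(5*6)/(-26 - 39)) = sqrt(9 + 9)*(2*30/(-65)) = sqrt(18)*(2*30*(-1/65)) = (3*sqrt(2))*(-12/13) = -36*sqrt(2)/13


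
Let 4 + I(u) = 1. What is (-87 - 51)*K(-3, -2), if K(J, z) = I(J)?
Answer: 414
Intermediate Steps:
I(u) = -3 (I(u) = -4 + 1 = -3)
K(J, z) = -3
(-87 - 51)*K(-3, -2) = (-87 - 51)*(-3) = -138*(-3) = 414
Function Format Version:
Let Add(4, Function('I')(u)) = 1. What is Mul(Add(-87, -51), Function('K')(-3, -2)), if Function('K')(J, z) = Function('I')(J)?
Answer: 414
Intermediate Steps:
Function('I')(u) = -3 (Function('I')(u) = Add(-4, 1) = -3)
Function('K')(J, z) = -3
Mul(Add(-87, -51), Function('K')(-3, -2)) = Mul(Add(-87, -51), -3) = Mul(-138, -3) = 414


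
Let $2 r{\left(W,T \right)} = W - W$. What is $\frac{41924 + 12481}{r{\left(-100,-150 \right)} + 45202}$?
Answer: $\frac{54405}{45202} \approx 1.2036$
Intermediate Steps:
$r{\left(W,T \right)} = 0$ ($r{\left(W,T \right)} = \frac{W - W}{2} = \frac{1}{2} \cdot 0 = 0$)
$\frac{41924 + 12481}{r{\left(-100,-150 \right)} + 45202} = \frac{41924 + 12481}{0 + 45202} = \frac{54405}{45202}$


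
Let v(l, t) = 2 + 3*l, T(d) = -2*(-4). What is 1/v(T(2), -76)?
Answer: 1/26 ≈ 0.038462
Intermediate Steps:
T(d) = 8
1/v(T(2), -76) = 1/(2 + 3*8) = 1/(2 + 24) = 1/26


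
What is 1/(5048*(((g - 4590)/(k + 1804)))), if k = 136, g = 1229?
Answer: -485/4241582 ≈ -0.00011434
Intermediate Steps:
1/(5048*(((g - 4590)/(k + 1804)))) = 1/(5048*(((1229 - 4590)/(136 + 1804)))) = 1/(5048*((-3361/1940))) = 1/(5048*((-3361*1/1940))) = 1/(5048*(-3361/1940)) = (1/5048)*(-1940/3361) = -485/4241582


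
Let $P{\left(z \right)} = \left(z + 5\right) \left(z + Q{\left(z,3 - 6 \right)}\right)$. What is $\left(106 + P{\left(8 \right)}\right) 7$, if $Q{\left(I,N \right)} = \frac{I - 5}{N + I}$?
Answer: $\frac{7623}{5} \approx 1524.6$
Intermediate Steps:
$Q{\left(I,N \right)} = \frac{-5 + I}{I + N}$
$P{\left(z \right)} = \left(5 + z\right) \left(z + \frac{-5 + z}{-3 + z}\right)$ ($P{\left(z \right)} = \left(z + 5\right) \left(z + \frac{-5 + z}{z + \left(3 - 6\right)}\right) = \left(5 + z\right) \left(z + \frac{-5 + z}{z + \left(3 - 6\right)}\right) = \left(5 + z\right) \left(z + \frac{-5 + z}{z - 3}\right) = \left(5 + z\right) \left(z + \frac{-5 + z}{-3 + z}\right)$)
$\left(106 + P{\left(8 \right)}\right) 7 = \left(106 + \frac{-25 + 8^{3} - 120 + 3 \cdot 8^{2}}{-3 + 8}\right) 7 = \left(106 + \frac{-25 + 512 - 120 + 3 \cdot 64}{5}\right) 7 = \left(106 + \frac{-25 + 512 - 120 + 192}{5}\right) 7 = \left(106 + \frac{1}{5} \cdot 559\right) 7 = \left(106 + \frac{559}{5}\right) 7 = \frac{1089}{5} \cdot 7 = \frac{7623}{5}$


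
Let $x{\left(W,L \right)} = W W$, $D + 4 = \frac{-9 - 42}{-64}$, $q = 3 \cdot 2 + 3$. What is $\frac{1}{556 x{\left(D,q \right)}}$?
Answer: $\frac{1024}{5841475} \approx 0.0001753$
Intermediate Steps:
$q = 9$ ($q = 6 + 3 = 9$)
$D = - \frac{205}{64}$ ($D = -4 + \frac{-9 - 42}{-64} = -4 - - \frac{51}{64} = -4 + \frac{51}{64} = - \frac{205}{64} \approx -3.2031$)
$x{\left(W,L \right)} = W^{2}$
$\frac{1}{556 x{\left(D,q \right)}} = \frac{1}{556 \left(- \frac{205}{64}\right)^{2}} = \frac{1}{556 \cdot \frac{42025}{4096}} = \frac{1}{\frac{5841475}{1024}} = \frac{1024}{5841475}$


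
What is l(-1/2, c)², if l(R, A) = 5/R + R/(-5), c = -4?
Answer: 9801/100 ≈ 98.010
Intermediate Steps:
l(R, A) = 5/R - R/5 (l(R, A) = 5/R + R*(-⅕) = 5/R - R/5)
l(-1/2, c)² = (5/((-1/2)) - (-1)/(5*2))² = (5/((-1*½)) - (-1)/(5*2))² = (5/(-½) - ⅕*(-½))² = (5*(-2) + ⅒)² = (-10 + ⅒)² = (-99/10)² = 9801/100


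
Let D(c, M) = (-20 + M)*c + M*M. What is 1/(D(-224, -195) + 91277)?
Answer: 1/177462 ≈ 5.6350e-6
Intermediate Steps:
D(c, M) = M**2 + c*(-20 + M) (D(c, M) = c*(-20 + M) + M**2 = M**2 + c*(-20 + M))
1/(D(-224, -195) + 91277) = 1/(((-195)**2 - 20*(-224) - 195*(-224)) + 91277) = 1/((38025 + 4480 + 43680) + 91277) = 1/(86185 + 91277) = 1/177462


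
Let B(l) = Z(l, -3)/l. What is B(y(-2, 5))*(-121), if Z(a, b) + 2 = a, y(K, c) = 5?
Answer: -363/5 ≈ -72.600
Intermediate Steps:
Z(a, b) = -2 + a
B(l) = (-2 + l)/l
B(y(-2, 5))*(-121) = ((-2 + 5)/5)*(-121) = ((⅕)*3)*(-121) = (⅗)*(-121) = -363/5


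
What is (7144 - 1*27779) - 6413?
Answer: -27048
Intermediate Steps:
(7144 - 1*27779) - 6413 = (7144 - 27779) - 6413 = -20635 - 6413 = -27048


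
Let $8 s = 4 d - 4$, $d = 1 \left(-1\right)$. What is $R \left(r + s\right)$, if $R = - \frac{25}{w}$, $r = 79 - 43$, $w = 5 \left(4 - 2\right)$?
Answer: $- \frac{175}{2} \approx -87.5$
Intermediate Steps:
$d = -1$
$s = -1$ ($s = \frac{4 \left(-1\right) - 4}{8} = \frac{-4 - 4}{8} = \frac{1}{8} \left(-8\right) = -1$)
$w = 10$ ($w = 5 \cdot 2 = 10$)
$r = 36$
$R = - \frac{5}{2}$ ($R = - \frac{25}{10} = \left(-25\right) \frac{1}{10} = - \frac{5}{2} \approx -2.5$)
$R \left(r + s\right) = - \frac{5 \left(36 - 1\right)}{2} = \left(- \frac{5}{2}\right) 35 = - \frac{175}{2}$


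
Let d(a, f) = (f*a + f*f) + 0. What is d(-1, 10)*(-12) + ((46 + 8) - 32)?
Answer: -1058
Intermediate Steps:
d(a, f) = f² + a*f (d(a, f) = (a*f + f²) + 0 = (f² + a*f) + 0 = f² + a*f)
d(-1, 10)*(-12) + ((46 + 8) - 32) = (10*(-1 + 10))*(-12) + ((46 + 8) - 32) = (10*9)*(-12) + (54 - 32) = 90*(-12) + 22 = -1080 + 22 = -1058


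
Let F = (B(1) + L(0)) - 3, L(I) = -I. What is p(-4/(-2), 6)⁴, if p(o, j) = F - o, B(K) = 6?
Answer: 1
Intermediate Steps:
F = 3 (F = (6 - 1*0) - 3 = (6 + 0) - 3 = 6 - 3 = 3)
p(o, j) = 3 - o
p(-4/(-2), 6)⁴ = (3 - (-4)/(-2))⁴ = (3 - (-4)*(-1)/2)⁴ = (3 - 1*2)⁴ = (3 - 2)⁴ = 1⁴ = 1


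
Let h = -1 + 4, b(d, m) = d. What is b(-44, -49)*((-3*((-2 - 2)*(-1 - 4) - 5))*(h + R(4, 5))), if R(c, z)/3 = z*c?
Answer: 124740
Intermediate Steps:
h = 3
R(c, z) = 3*c*z (R(c, z) = 3*(z*c) = 3*(c*z) = 3*c*z)
b(-44, -49)*((-3*((-2 - 2)*(-1 - 4) - 5))*(h + R(4, 5))) = -44*(-3*((-2 - 2)*(-1 - 4) - 5))*(3 + 3*4*5) = -44*(-3*(-4*(-5) - 5))*(3 + 60) = -44*(-3*(20 - 5))*63 = -44*(-3*15)*63 = -(-1980)*63 = -44*(-2835) = 124740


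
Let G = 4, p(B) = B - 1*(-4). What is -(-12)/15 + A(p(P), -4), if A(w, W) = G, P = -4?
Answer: 24/5 ≈ 4.8000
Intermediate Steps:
p(B) = 4 + B (p(B) = B + 4 = 4 + B)
A(w, W) = 4
-(-12)/15 + A(p(P), -4) = -(-12)/15 + 4 = -2*(-2/5) + 4 = 4/5 + 4 = 24/5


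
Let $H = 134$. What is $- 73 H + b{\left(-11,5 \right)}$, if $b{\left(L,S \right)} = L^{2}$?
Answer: $-9661$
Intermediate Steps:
$- 73 H + b{\left(-11,5 \right)} = \left(-73\right) 134 + \left(-11\right)^{2} = -9782 + 121 = -9661$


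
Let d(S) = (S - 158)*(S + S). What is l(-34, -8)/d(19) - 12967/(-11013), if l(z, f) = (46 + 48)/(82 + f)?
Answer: 2533675067/2152314642 ≈ 1.1772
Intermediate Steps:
l(z, f) = 94/(82 + f)
d(S) = 2*S*(-158 + S) (d(S) = (-158 + S)*(2*S) = 2*S*(-158 + S))
l(-34, -8)/d(19) - 12967/(-11013) = (94/(82 - 8))/((2*19*(-158 + 19))) - 12967/(-11013) = (94/74)/((2*19*(-139))) - 12967*(-1/11013) = (94*(1/74))/(-5282) + 12967/11013 = (47/37)*(-1/5282) + 12967/11013 = -47/195434 + 12967/11013 = 2533675067/2152314642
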